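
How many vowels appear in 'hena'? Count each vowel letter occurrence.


Scanning each character of 'hena':
  Position 1: 'h' -> consonant (running count: 0)
  Position 2: 'e' -> vowel (running count: 1)
  Position 3: 'n' -> consonant (running count: 1)
  Position 4: 'a' -> vowel (running count: 2)
Total vowels: 2

2


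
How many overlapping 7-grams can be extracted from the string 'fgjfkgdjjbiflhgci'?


String 'fgjfkgdjjbiflhgci' has length L = 17.
Number of overlapping n-grams = L - n + 1
Substituting: 17 - 7 + 1 = 11

11


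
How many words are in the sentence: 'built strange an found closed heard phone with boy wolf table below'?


Counting words by splitting on spaces:
  Word 1: 'built'
  Word 2: 'strange'
  Word 3: 'an'
  Word 4: 'found'
  Word 5: 'closed'
  Word 6: 'heard'
  Word 7: 'phone'
  Word 8: 'with'
  Word 9: 'boy'
  Word 10: 'wolf'
  Word 11: 'table'
  Word 12: 'below'
Total words: 12

12


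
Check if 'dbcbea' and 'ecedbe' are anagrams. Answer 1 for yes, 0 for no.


Sort characters of 'dbcbea': 'abbcde'
Sort characters of 'ecedbe': 'bcdeee'
Sorted forms differ -> they are NOT anagrams
Result: 0

0


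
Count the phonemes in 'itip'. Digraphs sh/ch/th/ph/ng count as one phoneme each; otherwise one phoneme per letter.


Parsing 'itip' greedily, digraphs first:
  'i' -> vowel phoneme (phonemes so far: 1)
  't' -> consonant phoneme (phonemes so far: 2)
  'i' -> vowel phoneme (phonemes so far: 3)
  'p' -> consonant phoneme (phonemes so far: 4)
Total phonemes: 4

4


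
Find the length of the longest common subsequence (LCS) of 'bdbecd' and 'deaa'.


DP table for LCS of 'bdbecd' and 'deaa':
       d  e  a  a
    0  0  0  0  0
  b 0  0  0  0  0
  d 0  1  1  1  1
  b 0  1  1  1  1
  e 0  1  2  2  2
  c 0  1  2  2  2
  d 0  1  2  2  2
LCS: 'de'
LCS length = 2

2


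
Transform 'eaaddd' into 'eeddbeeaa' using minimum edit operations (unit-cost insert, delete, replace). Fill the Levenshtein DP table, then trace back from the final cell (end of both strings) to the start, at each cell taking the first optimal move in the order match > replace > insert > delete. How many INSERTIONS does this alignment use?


Edit distance = 7. Backtracking from cell (6, 9) with preference match > replace > insert > delete,
then listing the resulting alignment 'eaaddd' -> 'eeddbeeaa' left to right:
  Step 1: keep 'e'
  Step 2: replace a->e
  Step 3: replace a->d
  Step 4: keep 'd'
  Step 5: insert 'b' [insertion #1]
  Step 6: insert 'e' [insertion #2]
  Step 7: insert 'e' [insertion #3]
  Step 8: replace d->a
  Step 9: replace d->a
Total insertions: 3

3


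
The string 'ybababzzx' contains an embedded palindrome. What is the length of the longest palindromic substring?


Scanning 'ybababzzx' for palindromic substrings.
Substring at positions 1-5: 'babab'.
Check: reverse('babab') = 'babab' -> palindrome confirmed.
Neighbouring characters ('y' / 'z') break symmetry, so it cannot extend further.
No longer palindromic substring exists; longest length = 5

5


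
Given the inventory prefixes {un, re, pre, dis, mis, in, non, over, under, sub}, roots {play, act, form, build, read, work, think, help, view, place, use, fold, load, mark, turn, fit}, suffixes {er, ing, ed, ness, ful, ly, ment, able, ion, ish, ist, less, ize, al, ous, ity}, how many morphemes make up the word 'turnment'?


Segmenting 'turnment' against the inventory:
  'turn' -> root (morpheme 1)
  'ment' -> suffix (morpheme 2)
Total morphemes: 2

2


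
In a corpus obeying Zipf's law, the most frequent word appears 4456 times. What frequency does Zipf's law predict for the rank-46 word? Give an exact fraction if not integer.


Zipf's law: freq(rank) = f1 / rank
f1 = 4456, rank = 46
freq = 4456 / 46
GCD(4456, 46) = 2
Simplified: 2228/23

2228/23


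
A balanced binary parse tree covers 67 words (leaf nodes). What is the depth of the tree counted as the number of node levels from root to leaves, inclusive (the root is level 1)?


In a balanced binary tree with n leaves the deepest leaf is ceil(log2(n)) edges below the root,
so counting node levels inclusive of root and leaves gives ceil(log2(n)) + 1 levels.
log2(67) = 6.0661
ceil(6.0661) = 7
levels = 7 + 1 = 8

8


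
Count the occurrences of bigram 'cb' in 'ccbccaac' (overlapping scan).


Scanning 'ccbccaac' for bigram 'cb':
  Position 0: 'cc' -> no
  Position 1: 'cb' -> MATCH
  Position 2: 'bc' -> no
  Position 3: 'cc' -> no
  Position 4: 'ca' -> no
  Position 5: 'aa' -> no
  Position 6: 'ac' -> no
Total matches: 1

1


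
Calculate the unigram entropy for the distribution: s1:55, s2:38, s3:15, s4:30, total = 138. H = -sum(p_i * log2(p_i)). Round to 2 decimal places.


Computing entropy H = -sum(p_i * log2(p_i)):
  s1: p = 55/138 = 0.3986, -p*log2(p) = 0.5289
  s2: p = 38/138 = 0.2754, -p*log2(p) = 0.5123
  s3: p = 15/138 = 0.1087, -p*log2(p) = 0.3480
  s4: p = 30/138 = 0.2174, -p*log2(p) = 0.4786
H = sum of terms = 1.8678
Rounded to 2 decimals: 1.87

1.87


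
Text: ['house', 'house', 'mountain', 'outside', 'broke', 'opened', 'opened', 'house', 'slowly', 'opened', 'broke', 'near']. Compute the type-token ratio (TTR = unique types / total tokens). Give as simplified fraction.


Tokens: 12
Unique types: ('broke', 'house', 'mountain', 'near', 'opened', 'outside', 'slowly') = 7
TTR = 7/12
Already in lowest terms.

7/12


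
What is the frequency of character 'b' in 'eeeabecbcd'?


Scanning 'eeeabecbcd' for 'b':
  Position 4: 'b' -> MATCH (count: 1)
  Position 7: 'b' -> MATCH (count: 2)
Total occurrences of 'b': 2

2


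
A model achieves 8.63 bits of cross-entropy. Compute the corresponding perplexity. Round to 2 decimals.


Perplexity formula: PP = 2^H
H = 8.63
PP = 2^8.63
Decompose: 2^8.63 = 2^8 * 2^0.63
2^8 = 256, 2^0.63 ~ 1.5475650
PP ~ 256 * 1.5475650 = 396.1766400
Rounded to 2 decimals: 396.18

396.18


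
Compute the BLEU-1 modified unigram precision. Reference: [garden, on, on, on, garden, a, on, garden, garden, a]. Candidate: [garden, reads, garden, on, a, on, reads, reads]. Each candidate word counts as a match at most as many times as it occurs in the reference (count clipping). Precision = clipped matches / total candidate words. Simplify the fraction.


Reference word counts: {'a': 2, 'garden': 4, 'on': 4}
Checking each candidate word (with clipping):
  'garden' -> in reference (ref count 4, used 1/4) -> match (matches: 1)
  'reads' -> not in reference -> no match (matches: 1)
  'garden' -> in reference (ref count 4, used 2/4) -> match (matches: 2)
  'on' -> in reference (ref count 4, used 1/4) -> match (matches: 3)
  'a' -> in reference (ref count 2, used 1/2) -> match (matches: 4)
  'on' -> in reference (ref count 4, used 2/4) -> match (matches: 5)
  'reads' -> not in reference -> no match (matches: 5)
  'reads' -> not in reference -> no match (matches: 5)
Clipped matches: 5, Candidate length: 8
Precision = 5/8

5/8


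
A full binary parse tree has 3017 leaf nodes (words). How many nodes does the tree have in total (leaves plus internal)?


Leaf nodes (terminals): 3017
Internal nodes = n - 1 = 3017 - 1 = 3016
Total = leaves + internal = 3017 + 3016 = 6033

6033


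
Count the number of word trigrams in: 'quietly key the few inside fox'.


Word trigrams from [6] words:
  Trigram 1: (quietly key the)
  Trigram 2: (key the few)
  Trigram 3: (the few inside)
  Trigram 4: (few inside fox)
Total word trigrams: 6 - 2 = 4

4


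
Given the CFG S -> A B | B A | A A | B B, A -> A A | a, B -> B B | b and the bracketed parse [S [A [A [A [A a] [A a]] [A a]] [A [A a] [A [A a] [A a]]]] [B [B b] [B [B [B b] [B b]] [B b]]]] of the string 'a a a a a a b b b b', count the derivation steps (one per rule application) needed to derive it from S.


Every bracketed nonterminal node [X ...] in the tree is produced by exactly one rule application.
Reading the tree off as a leftmost derivation:
  Step 1: S  =>  A B   (applied S -> A B)
  Step 2: A B  =>  A A B   (applied A -> A A)
  Step 3: A A B  =>  A A A B   (applied A -> A A)
  Step 4: A A A B  =>  A A A A B   (applied A -> A A)
  Step 5: A A A A B  =>  a A A A B   (applied A -> a)
  Step 6: a A A A B  =>  a a A A B   (applied A -> a)
  Step 7: a a A A B  =>  a a a A B   (applied A -> a)
  Step 8: a a a A B  =>  a a a A A B   (applied A -> A A)
  Step 9: a a a A A B  =>  a a a a A B   (applied A -> a)
  Step 10: a a a a A B  =>  a a a a A A B   (applied A -> A A)
  Step 11: a a a a A A B  =>  a a a a a A B   (applied A -> a)
  Step 12: a a a a a A B  =>  a a a a a a B   (applied A -> a)
  Step 13: a a a a a a B  =>  a a a a a a B B   (applied B -> B B)
  Step 14: a a a a a a B B  =>  a a a a a a b B   (applied B -> b)
  Step 15: a a a a a a b B  =>  a a a a a a b B B   (applied B -> B B)
  Step 16: a a a a a a b B B  =>  a a a a a a b B B B   (applied B -> B B)
  Step 17: a a a a a a b B B B  =>  a a a a a a b b B B   (applied B -> b)
  Step 18: a a a a a a b b B B  =>  a a a a a a b b b B   (applied B -> b)
  Step 19: a a a a a a b b b B  =>  a a a a a a b b b b   (applied B -> b)
Final yield: a a a a a a b b b b
Total rewrite steps: 19

19


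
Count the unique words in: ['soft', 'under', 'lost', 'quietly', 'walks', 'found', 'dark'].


Listing all tokens and tracking unique types:
  Token 1: 'soft' -> NEW (unique so far: 1)
  Token 2: 'under' -> NEW (unique so far: 2)
  Token 3: 'lost' -> NEW (unique so far: 3)
  Token 4: 'quietly' -> NEW (unique so far: 4)
  Token 5: 'walks' -> NEW (unique so far: 5)
  Token 6: 'found' -> NEW (unique so far: 6)
  Token 7: 'dark' -> NEW (unique so far: 7)
Unique types: ('dark', 'found', 'lost', 'quietly', 'soft', 'under', 'walks')
Vocabulary size: 7

7


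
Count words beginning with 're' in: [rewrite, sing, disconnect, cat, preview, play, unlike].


Checking each word for prefix 're':
  'rewrite' -> YES, starts with 're' (count: 1)
  'sing' -> no (count: 1)
  'disconnect' -> no (count: 1)
  'cat' -> no (count: 1)
  'preview' -> no (count: 1)
  'play' -> no (count: 1)
  'unlike' -> no (count: 1)
Total with prefix 're': 1

1


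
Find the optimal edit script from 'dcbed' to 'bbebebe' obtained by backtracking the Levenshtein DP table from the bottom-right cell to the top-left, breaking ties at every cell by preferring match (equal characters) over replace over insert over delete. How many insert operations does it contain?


Edit distance = 5. Backtracking from cell (5, 7) with preference match > replace > insert > delete,
then listing the resulting alignment 'dcbed' -> 'bbebebe' left to right:
  Step 1: insert 'b' [insertion #1]
  Step 2: replace d->b
  Step 3: replace c->e
  Step 4: keep 'b'
  Step 5: keep 'e'
  Step 6: insert 'b' [insertion #2]
  Step 7: replace d->e
Total insertions: 2

2


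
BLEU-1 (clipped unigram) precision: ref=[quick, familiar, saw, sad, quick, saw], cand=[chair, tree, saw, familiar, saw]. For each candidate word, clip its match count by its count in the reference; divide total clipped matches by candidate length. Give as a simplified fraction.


Reference word counts: {'familiar': 1, 'quick': 2, 'sad': 1, 'saw': 2}
Checking each candidate word (with clipping):
  'chair' -> not in reference -> no match (matches: 0)
  'tree' -> not in reference -> no match (matches: 0)
  'saw' -> in reference (ref count 2, used 1/2) -> match (matches: 1)
  'familiar' -> in reference (ref count 1, used 1/1) -> match (matches: 2)
  'saw' -> in reference (ref count 2, used 2/2) -> match (matches: 3)
Clipped matches: 3, Candidate length: 5
Precision = 3/5

3/5


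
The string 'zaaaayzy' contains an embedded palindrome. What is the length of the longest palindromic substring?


Scanning 'zaaaayzy' for palindromic substrings.
Substring at positions 1-4: 'aaaa'.
Check: reverse('aaaa') = 'aaaa' -> palindrome confirmed.
Neighbouring characters ('z' / 'y') break symmetry, so it cannot extend further.
No longer palindromic substring exists; longest length = 4

4


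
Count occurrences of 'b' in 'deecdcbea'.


Scanning 'deecdcbea' for 'b':
  Position 6: 'b' -> MATCH (count: 1)
Total occurrences of 'b': 1

1


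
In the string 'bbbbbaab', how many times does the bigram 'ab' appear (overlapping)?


Scanning 'bbbbbaab' for bigram 'ab':
  Position 0: 'bb' -> no
  Position 1: 'bb' -> no
  Position 2: 'bb' -> no
  Position 3: 'bb' -> no
  Position 4: 'ba' -> no
  Position 5: 'aa' -> no
  Position 6: 'ab' -> MATCH
Total matches: 1

1


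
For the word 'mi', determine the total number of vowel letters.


Scanning each character of 'mi':
  Position 1: 'm' -> consonant (running count: 0)
  Position 2: 'i' -> vowel (running count: 1)
Total vowels: 1

1


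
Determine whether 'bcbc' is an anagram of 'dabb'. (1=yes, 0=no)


Sort characters of 'bcbc': 'bbcc'
Sort characters of 'dabb': 'abbd'
Sorted forms differ -> they are NOT anagrams
Result: 0

0


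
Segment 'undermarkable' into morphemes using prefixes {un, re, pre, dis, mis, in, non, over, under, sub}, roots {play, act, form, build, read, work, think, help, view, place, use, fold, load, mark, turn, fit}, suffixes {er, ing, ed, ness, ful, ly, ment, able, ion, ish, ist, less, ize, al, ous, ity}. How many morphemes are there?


Segmenting 'undermarkable' against the inventory:
  'under' -> prefix (morpheme 1)
  'mark' -> root (morpheme 2)
  'able' -> suffix (morpheme 3)
Total morphemes: 3

3


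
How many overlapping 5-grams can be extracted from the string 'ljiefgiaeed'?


String 'ljiefgiaeed' has length L = 11.
Number of overlapping n-grams = L - n + 1
Substituting: 11 - 5 + 1 = 7

7


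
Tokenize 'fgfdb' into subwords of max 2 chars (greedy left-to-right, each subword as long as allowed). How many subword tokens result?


'fgfdb' has 5 characters.
Chunking with max size 2:
  Chunk 1: 'fg' (positions 0-1)
  Chunk 2: 'fd' (positions 2-3)
  Chunk 3: 'b' (positions 4-4)
Total chunks: ceil(5 / 2) = 3

3


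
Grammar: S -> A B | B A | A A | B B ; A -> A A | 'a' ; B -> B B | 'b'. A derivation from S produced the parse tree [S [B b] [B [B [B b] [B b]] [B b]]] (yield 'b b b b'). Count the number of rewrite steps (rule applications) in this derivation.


Every bracketed nonterminal node [X ...] in the tree is produced by exactly one rule application.
Reading the tree off as a leftmost derivation:
  Step 1: S  =>  B B   (applied S -> B B)
  Step 2: B B  =>  b B   (applied B -> b)
  Step 3: b B  =>  b B B   (applied B -> B B)
  Step 4: b B B  =>  b B B B   (applied B -> B B)
  Step 5: b B B B  =>  b b B B   (applied B -> b)
  Step 6: b b B B  =>  b b b B   (applied B -> b)
  Step 7: b b b B  =>  b b b b   (applied B -> b)
Final yield: b b b b
Total rewrite steps: 7

7


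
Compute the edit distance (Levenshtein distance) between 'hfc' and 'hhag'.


Building DP table for s1='hfc' (len 3) and s2='hhag' (len 4):
       h  h  a  g
    0  1  2  3  4
  h 1  0  1  2  3
  f 2  1  1  2  3
  c 3  2  2  2  3
Edit distance = dp[3][4] = 3

3


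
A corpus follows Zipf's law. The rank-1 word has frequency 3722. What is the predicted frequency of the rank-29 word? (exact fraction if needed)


Zipf's law: freq(rank) = f1 / rank
f1 = 3722, rank = 29
freq = 3722 / 29
GCD(3722, 29) = 1
Simplified: 3722/29

3722/29


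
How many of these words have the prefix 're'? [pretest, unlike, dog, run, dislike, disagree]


Checking each word for prefix 're':
  'pretest' -> no (count: 0)
  'unlike' -> no (count: 0)
  'dog' -> no (count: 0)
  'run' -> no (count: 0)
  'dislike' -> no (count: 0)
  'disagree' -> no (count: 0)
Total with prefix 're': 0

0


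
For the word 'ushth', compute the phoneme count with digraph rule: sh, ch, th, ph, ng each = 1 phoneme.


Parsing 'ushth' greedily, digraphs first:
  'u' -> vowel phoneme (phonemes so far: 1)
  'sh' -> digraph (1 consonant phoneme) (phonemes so far: 2)
  'th' -> digraph (1 consonant phoneme) (phonemes so far: 3)
Total phonemes: 3

3


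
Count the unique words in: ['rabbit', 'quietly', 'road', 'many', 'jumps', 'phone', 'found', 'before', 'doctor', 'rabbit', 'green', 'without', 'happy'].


Listing all tokens and tracking unique types:
  Token 1: 'rabbit' -> NEW (unique so far: 1)
  Token 2: 'quietly' -> NEW (unique so far: 2)
  Token 3: 'road' -> NEW (unique so far: 3)
  Token 4: 'many' -> NEW (unique so far: 4)
  Token 5: 'jumps' -> NEW (unique so far: 5)
  Token 6: 'phone' -> NEW (unique so far: 6)
  Token 7: 'found' -> NEW (unique so far: 7)
  Token 8: 'before' -> NEW (unique so far: 8)
  Token 9: 'doctor' -> NEW (unique so far: 9)
  Token 10: 'rabbit' -> duplicate (unique so far: 9)
  Token 11: 'green' -> NEW (unique so far: 10)
  Token 12: 'without' -> NEW (unique so far: 11)
  Token 13: 'happy' -> NEW (unique so far: 12)
Unique types: ('before', 'doctor', 'found', 'green', 'happy', 'jumps', 'many', 'phone', 'quietly', 'rabbit', 'road', 'without')
Vocabulary size: 12

12


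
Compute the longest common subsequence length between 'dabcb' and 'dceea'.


DP table for LCS of 'dabcb' and 'dceea':
       d  c  e  e  a
    0  0  0  0  0  0
  d 0  1  1  1  1  1
  a 0  1  1  1  1  2
  b 0  1  1  1  1  2
  c 0  1  2  2  2  2
  b 0  1  2  2  2  2
LCS: 'da'
LCS length = 2

2


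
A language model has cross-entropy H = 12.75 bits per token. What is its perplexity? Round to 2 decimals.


Perplexity formula: PP = 2^H
H = 12.75
PP = 2^12.75
Decompose: 2^12.75 = 2^12 * 2^0.75
2^12 = 4096, 2^0.75 ~ 1.6817928
PP ~ 4096 * 1.6817928 = 6888.6233088
Rounded to 2 decimals: 6888.62

6888.62


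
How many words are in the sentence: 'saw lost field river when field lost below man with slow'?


Counting words by splitting on spaces:
  Word 1: 'saw'
  Word 2: 'lost'
  Word 3: 'field'
  Word 4: 'river'
  Word 5: 'when'
  Word 6: 'field'
  Word 7: 'lost'
  Word 8: 'below'
  Word 9: 'man'
  Word 10: 'with'
  Word 11: 'slow'
Total words: 11

11


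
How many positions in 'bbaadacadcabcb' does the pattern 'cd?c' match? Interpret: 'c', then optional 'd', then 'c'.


Pattern: cd?c means 'c', then optional 'd', then 'c'.
Scanning 'bbaadacadcabcb' position-by-position:
  Pos 0: window 'bba' -> no
  Pos 1: window 'baa' -> no
  Pos 2: window 'aad' -> no
  Pos 3: window 'ada' -> no
  Pos 4: window 'dac' -> no
  Pos 5: window 'aca' -> no
  Pos 6: window 'cad' -> no
  Pos 7: window 'adc' -> no
  Pos 8: window 'dca' -> no
  Pos 9: window 'cab' -> no
  Pos 10: window 'abc' -> no
  Pos 11: window 'bcb' -> no
  Pos 12: window 'cb' -> no
  Pos 13: window 'b' -> no
Total matches: 0

0


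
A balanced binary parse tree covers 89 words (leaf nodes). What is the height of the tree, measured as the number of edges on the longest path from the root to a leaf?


In a balanced binary tree with n leaves the deepest leaf is ceil(log2(n)) edges below the root.
log2(89) = 6.4757
ceil(6.4757) = 7
height (edges) = 7

7


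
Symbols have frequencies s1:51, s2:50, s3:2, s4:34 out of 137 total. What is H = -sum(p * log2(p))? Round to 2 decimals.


Computing entropy H = -sum(p_i * log2(p_i)):
  s1: p = 51/137 = 0.3723, -p*log2(p) = 0.5307
  s2: p = 50/137 = 0.3650, -p*log2(p) = 0.5307
  s3: p = 2/137 = 0.0146, -p*log2(p) = 0.0890
  s4: p = 34/137 = 0.2482, -p*log2(p) = 0.4990
H = sum of terms = 1.6494
Rounded to 2 decimals: 1.65

1.65


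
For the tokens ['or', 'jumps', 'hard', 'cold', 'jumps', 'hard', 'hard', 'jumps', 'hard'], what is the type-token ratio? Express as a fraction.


Tokens: 9
Unique types: ('cold', 'hard', 'jumps', 'or') = 4
TTR = 4/9
Already in lowest terms.

4/9


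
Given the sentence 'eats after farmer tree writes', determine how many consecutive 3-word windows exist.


Word trigrams from [5] words:
  Trigram 1: (eats after farmer)
  Trigram 2: (after farmer tree)
  Trigram 3: (farmer tree writes)
Total word trigrams: 5 - 2 = 3

3


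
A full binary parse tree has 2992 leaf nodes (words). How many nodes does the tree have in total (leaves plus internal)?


Leaf nodes (terminals): 2992
Internal nodes = n - 1 = 2992 - 1 = 2991
Total = leaves + internal = 2992 + 2991 = 5983

5983


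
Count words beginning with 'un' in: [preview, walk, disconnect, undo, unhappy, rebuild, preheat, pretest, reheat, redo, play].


Checking each word for prefix 'un':
  'preview' -> no (count: 0)
  'walk' -> no (count: 0)
  'disconnect' -> no (count: 0)
  'undo' -> YES, starts with 'un' (count: 1)
  'unhappy' -> YES, starts with 'un' (count: 2)
  'rebuild' -> no (count: 2)
  'preheat' -> no (count: 2)
  'pretest' -> no (count: 2)
  'reheat' -> no (count: 2)
  'redo' -> no (count: 2)
  'play' -> no (count: 2)
Total with prefix 'un': 2

2


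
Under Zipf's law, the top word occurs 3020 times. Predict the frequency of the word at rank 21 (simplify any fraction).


Zipf's law: freq(rank) = f1 / rank
f1 = 3020, rank = 21
freq = 3020 / 21
GCD(3020, 21) = 1
Simplified: 3020/21

3020/21


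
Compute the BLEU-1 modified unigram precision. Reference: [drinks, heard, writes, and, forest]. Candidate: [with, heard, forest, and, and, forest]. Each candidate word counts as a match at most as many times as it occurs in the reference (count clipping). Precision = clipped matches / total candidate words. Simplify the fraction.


Reference word counts: {'and': 1, 'drinks': 1, 'forest': 1, 'heard': 1, 'writes': 1}
Checking each candidate word (with clipping):
  'with' -> not in reference -> no match (matches: 0)
  'heard' -> in reference (ref count 1, used 1/1) -> match (matches: 1)
  'forest' -> in reference (ref count 1, used 1/1) -> match (matches: 2)
  'and' -> in reference (ref count 1, used 1/1) -> match (matches: 3)
  'and' -> ref count 1 already used up (1/1) -> clipped, no match (matches: 3)
  'forest' -> ref count 1 already used up (1/1) -> clipped, no match (matches: 3)
Clipped matches: 3, Candidate length: 6
Precision = 3/6 = 1/2

1/2


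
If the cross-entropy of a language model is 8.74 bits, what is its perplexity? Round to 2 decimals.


Perplexity formula: PP = 2^H
H = 8.74
PP = 2^8.74
Decompose: 2^8.74 = 2^8 * 2^0.74
2^8 = 256, 2^0.74 ~ 1.6701758
PP ~ 256 * 1.6701758 = 427.5650048
Rounded to 2 decimals: 427.57

427.57


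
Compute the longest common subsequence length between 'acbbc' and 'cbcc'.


DP table for LCS of 'acbbc' and 'cbcc':
       c  b  c  c
    0  0  0  0  0
  a 0  0  0  0  0
  c 0  1  1  1  1
  b 0  1  2  2  2
  b 0  1  2  2  2
  c 0  1  2  3  3
LCS: 'cbc'
LCS length = 3

3


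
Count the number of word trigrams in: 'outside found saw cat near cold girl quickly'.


Word trigrams from [8] words:
  Trigram 1: (outside found saw)
  Trigram 2: (found saw cat)
  Trigram 3: (saw cat near)
  Trigram 4: (cat near cold)
  Trigram 5: (near cold girl)
  Trigram 6: (cold girl quickly)
Total word trigrams: 8 - 2 = 6

6


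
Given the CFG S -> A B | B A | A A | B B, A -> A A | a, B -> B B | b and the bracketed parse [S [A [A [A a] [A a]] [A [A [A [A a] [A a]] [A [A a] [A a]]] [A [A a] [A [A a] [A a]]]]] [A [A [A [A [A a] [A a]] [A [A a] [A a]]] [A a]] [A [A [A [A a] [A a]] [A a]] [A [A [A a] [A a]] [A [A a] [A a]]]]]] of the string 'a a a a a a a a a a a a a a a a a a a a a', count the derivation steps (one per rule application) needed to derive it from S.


Every bracketed nonterminal node [X ...] in the tree is produced by exactly one rule application.
Reading the tree off as a leftmost derivation:
  Step 1: S  =>  A A   (applied S -> A A)
  Step 2: A A  =>  A A A   (applied A -> A A)
  Step 3: A A A  =>  A A A A   (applied A -> A A)
  Step 4: A A A A  =>  a A A A   (applied A -> a)
  Step 5: a A A A  =>  a a A A   (applied A -> a)
  Step 6: a a A A  =>  a a A A A   (applied A -> A A)
  Step 7: a a A A A  =>  a a A A A A   (applied A -> A A)
  Step 8: a a A A A A  =>  a a A A A A A   (applied A -> A A)
  Step 9: a a A A A A A  =>  a a a A A A A   (applied A -> a)
  Step 10: a a a A A A A  =>  a a a a A A A   (applied A -> a)
  Step 11: a a a a A A A  =>  a a a a A A A A   (applied A -> A A)
  Step 12: a a a a A A A A  =>  a a a a a A A A   (applied A -> a)
  Step 13: a a a a a A A A  =>  a a a a a a A A   (applied A -> a)
  Step 14: a a a a a a A A  =>  a a a a a a A A A   (applied A -> A A)
  Step 15: a a a a a a A A A  =>  a a a a a a a A A   (applied A -> a)
  Step 16: a a a a a a a A A  =>  a a a a a a a A A A   (applied A -> A A)
  Step 17: a a a a a a a A A A  =>  a a a a a a a a A A   (applied A -> a)
  Step 18: a a a a a a a a A A  =>  a a a a a a a a a A   (applied A -> a)
  Step 19: a a a a a a a a a A  =>  a a a a a a a a a A A   (applied A -> A A)
  Step 20: a a a a a a a a a A A  =>  a a a a a a a a a A A A   (applied A -> A A)
  Step 21: a a a a a a a a a A A A  =>  a a a a a a a a a A A A A   (applied A -> A A)
  Step 22: a a a a a a a a a A A A A  =>  a a a a a a a a a A A A A A   (applied A -> A A)
  Step 23: a a a a a a a a a A A A A A  =>  a a a a a a a a a a A A A A   (applied A -> a)
  Step 24: a a a a a a a a a a A A A A  =>  a a a a a a a a a a a A A A   (applied A -> a)
  Step 25: a a a a a a a a a a a A A A  =>  a a a a a a a a a a a A A A A   (applied A -> A A)
  Step 26: a a a a a a a a a a a A A A A  =>  a a a a a a a a a a a a A A A   (applied A -> a)
  Step 27: a a a a a a a a a a a a A A A  =>  a a a a a a a a a a a a a A A   (applied A -> a)
  Step 28: a a a a a a a a a a a a a A A  =>  a a a a a a a a a a a a a a A   (applied A -> a)
  Step 29: a a a a a a a a a a a a a a A  =>  a a a a a a a a a a a a a a A A   (applied A -> A A)
  Step 30: a a a a a a a a a a a a a a A A  =>  a a a a a a a a a a a a a a A A A   (applied A -> A A)
  Step 31: a a a a a a a a a a a a a a A A A  =>  a a a a a a a a a a a a a a A A A A   (applied A -> A A)
  Step 32: a a a a a a a a a a a a a a A A A A  =>  a a a a a a a a a a a a a a a A A A   (applied A -> a)
  Step 33: a a a a a a a a a a a a a a a A A A  =>  a a a a a a a a a a a a a a a a A A   (applied A -> a)
  Step 34: a a a a a a a a a a a a a a a a A A  =>  a a a a a a a a a a a a a a a a a A   (applied A -> a)
  Step 35: a a a a a a a a a a a a a a a a a A  =>  a a a a a a a a a a a a a a a a a A A   (applied A -> A A)
  Step 36: a a a a a a a a a a a a a a a a a A A  =>  a a a a a a a a a a a a a a a a a A A A   (applied A -> A A)
  Step 37: a a a a a a a a a a a a a a a a a A A A  =>  a a a a a a a a a a a a a a a a a a A A   (applied A -> a)
  Step 38: a a a a a a a a a a a a a a a a a a A A  =>  a a a a a a a a a a a a a a a a a a a A   (applied A -> a)
  Step 39: a a a a a a a a a a a a a a a a a a a A  =>  a a a a a a a a a a a a a a a a a a a A A   (applied A -> A A)
  Step 40: a a a a a a a a a a a a a a a a a a a A A  =>  a a a a a a a a a a a a a a a a a a a a A   (applied A -> a)
  Step 41: a a a a a a a a a a a a a a a a a a a a A  =>  a a a a a a a a a a a a a a a a a a a a a   (applied A -> a)
Final yield: a a a a a a a a a a a a a a a a a a a a a
Total rewrite steps: 41

41


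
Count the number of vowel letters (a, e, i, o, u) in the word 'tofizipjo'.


Scanning each character of 'tofizipjo':
  Position 1: 't' -> consonant (running count: 0)
  Position 2: 'o' -> vowel (running count: 1)
  Position 3: 'f' -> consonant (running count: 1)
  Position 4: 'i' -> vowel (running count: 2)
  Position 5: 'z' -> consonant (running count: 2)
  Position 6: 'i' -> vowel (running count: 3)
  Position 7: 'p' -> consonant (running count: 3)
  Position 8: 'j' -> consonant (running count: 3)
  Position 9: 'o' -> vowel (running count: 4)
Total vowels: 4

4


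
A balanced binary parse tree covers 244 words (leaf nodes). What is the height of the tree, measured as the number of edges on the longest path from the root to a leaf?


In a balanced binary tree with n leaves the deepest leaf is ceil(log2(n)) edges below the root.
log2(244) = 7.9307
ceil(7.9307) = 8
height (edges) = 8

8


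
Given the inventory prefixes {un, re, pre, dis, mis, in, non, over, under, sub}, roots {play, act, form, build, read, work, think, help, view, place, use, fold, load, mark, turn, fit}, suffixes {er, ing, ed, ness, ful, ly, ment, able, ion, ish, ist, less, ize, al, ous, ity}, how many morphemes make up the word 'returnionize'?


Segmenting 'returnionize' against the inventory:
  're' -> prefix (morpheme 1)
  'turn' -> root (morpheme 2)
  'ion' -> suffix (morpheme 3)
  'ize' -> suffix (morpheme 4)
Total morphemes: 4

4


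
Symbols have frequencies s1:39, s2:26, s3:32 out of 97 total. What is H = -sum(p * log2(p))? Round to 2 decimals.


Computing entropy H = -sum(p_i * log2(p_i)):
  s1: p = 39/97 = 0.4021, -p*log2(p) = 0.5285
  s2: p = 26/97 = 0.2680, -p*log2(p) = 0.5091
  s3: p = 32/97 = 0.3299, -p*log2(p) = 0.5278
H = sum of terms = 1.5654
Rounded to 2 decimals: 1.57

1.57


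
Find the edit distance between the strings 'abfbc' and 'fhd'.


Building DP table for s1='abfbc' (len 5) and s2='fhd' (len 3):
       f  h  d
    0  1  2  3
  a 1  1  2  3
  b 2  2  2  3
  f 3  2  3  3
  b 4  3  3  4
  c 5  4  4  4
Edit distance = dp[5][3] = 4

4


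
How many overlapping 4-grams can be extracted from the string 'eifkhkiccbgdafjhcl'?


String 'eifkhkiccbgdafjhcl' has length L = 18.
Number of overlapping n-grams = L - n + 1
Substituting: 18 - 4 + 1 = 15

15


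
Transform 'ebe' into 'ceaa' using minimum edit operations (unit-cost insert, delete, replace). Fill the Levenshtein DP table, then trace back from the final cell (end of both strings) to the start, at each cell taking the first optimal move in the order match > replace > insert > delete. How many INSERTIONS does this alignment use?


Edit distance = 3. Backtracking from cell (3, 4) with preference match > replace > insert > delete,
then listing the resulting alignment 'ebe' -> 'ceaa' left to right:
  Step 1: insert 'c' [insertion #1]
  Step 2: keep 'e'
  Step 3: replace b->a
  Step 4: replace e->a
Total insertions: 1

1


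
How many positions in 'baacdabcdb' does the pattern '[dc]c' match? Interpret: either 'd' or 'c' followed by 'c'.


Pattern: [dc]c means either 'd' or 'c' followed by 'c'.
Scanning 'baacdabcdb' position-by-position:
  Pos 0: window 'ba' -> no
  Pos 1: window 'aa' -> no
  Pos 2: window 'ac' -> no
  Pos 3: window 'cd' -> no
  Pos 4: window 'da' -> no
  Pos 5: window 'ab' -> no
  Pos 6: window 'bc' -> no
  Pos 7: window 'cd' -> no
  Pos 8: window 'db' -> no
  Pos 9: window 'b' -> no
Total matches: 0

0


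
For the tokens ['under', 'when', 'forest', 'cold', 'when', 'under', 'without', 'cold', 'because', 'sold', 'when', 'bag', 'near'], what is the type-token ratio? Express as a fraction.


Tokens: 13
Unique types: ('bag', 'because', 'cold', 'forest', 'near', 'sold', 'under', 'when', 'without') = 9
TTR = 9/13
Already in lowest terms.

9/13


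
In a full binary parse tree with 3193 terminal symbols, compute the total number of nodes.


Leaf nodes (terminals): 3193
Internal nodes = n - 1 = 3193 - 1 = 3192
Total = leaves + internal = 3193 + 3192 = 6385

6385


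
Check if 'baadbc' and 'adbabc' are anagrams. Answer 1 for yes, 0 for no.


Sort characters of 'baadbc': 'aabbcd'
Sort characters of 'adbabc': 'aabbcd'
Sorted forms match -> they ARE anagrams
Result: 1

1


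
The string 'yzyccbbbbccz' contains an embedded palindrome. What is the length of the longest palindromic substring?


Scanning 'yzyccbbbbccz' for palindromic substrings.
Substring at positions 3-10: 'ccbbbbcc'.
Check: reverse('ccbbbbcc') = 'ccbbbbcc' -> palindrome confirmed.
Neighbouring characters ('y' / 'z') break symmetry, so it cannot extend further.
No longer palindromic substring exists; longest length = 8

8


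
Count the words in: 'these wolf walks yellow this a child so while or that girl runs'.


Counting words by splitting on spaces:
  Word 1: 'these'
  Word 2: 'wolf'
  Word 3: 'walks'
  Word 4: 'yellow'
  Word 5: 'this'
  Word 6: 'a'
  Word 7: 'child'
  Word 8: 'so'
  Word 9: 'while'
  Word 10: 'or'
  Word 11: 'that'
  Word 12: 'girl'
  Word 13: 'runs'
Total words: 13

13


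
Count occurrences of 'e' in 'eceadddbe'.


Scanning 'eceadddbe' for 'e':
  Position 0: 'e' -> MATCH (count: 1)
  Position 2: 'e' -> MATCH (count: 2)
  Position 8: 'e' -> MATCH (count: 3)
Total occurrences of 'e': 3

3


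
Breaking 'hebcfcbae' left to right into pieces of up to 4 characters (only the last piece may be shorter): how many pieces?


'hebcfcbae' has 9 characters.
Chunking with max size 4:
  Chunk 1: 'hebc' (positions 0-3)
  Chunk 2: 'fcba' (positions 4-7)
  Chunk 3: 'e' (positions 8-8)
Total chunks: ceil(9 / 4) = 3

3


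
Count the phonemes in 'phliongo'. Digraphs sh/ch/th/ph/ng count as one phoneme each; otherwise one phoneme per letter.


Parsing 'phliongo' greedily, digraphs first:
  'ph' -> digraph (1 consonant phoneme) (phonemes so far: 1)
  'l' -> consonant phoneme (phonemes so far: 2)
  'i' -> vowel phoneme (phonemes so far: 3)
  'o' -> vowel phoneme (phonemes so far: 4)
  'ng' -> digraph (1 consonant phoneme) (phonemes so far: 5)
  'o' -> vowel phoneme (phonemes so far: 6)
Total phonemes: 6

6


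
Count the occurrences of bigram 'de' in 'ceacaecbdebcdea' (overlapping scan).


Scanning 'ceacaecbdebcdea' for bigram 'de':
  Position 0: 'ce' -> no
  Position 1: 'ea' -> no
  Position 2: 'ac' -> no
  Position 3: 'ca' -> no
  Position 4: 'ae' -> no
  Position 5: 'ec' -> no
  Position 6: 'cb' -> no
  Position 7: 'bd' -> no
  Position 8: 'de' -> MATCH
  Position 9: 'eb' -> no
  Position 10: 'bc' -> no
  Position 11: 'cd' -> no
  Position 12: 'de' -> MATCH
  Position 13: 'ea' -> no
Total matches: 2

2


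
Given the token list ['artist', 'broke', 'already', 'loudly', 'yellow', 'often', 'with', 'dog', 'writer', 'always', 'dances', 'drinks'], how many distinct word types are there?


Listing all tokens and tracking unique types:
  Token 1: 'artist' -> NEW (unique so far: 1)
  Token 2: 'broke' -> NEW (unique so far: 2)
  Token 3: 'already' -> NEW (unique so far: 3)
  Token 4: 'loudly' -> NEW (unique so far: 4)
  Token 5: 'yellow' -> NEW (unique so far: 5)
  Token 6: 'often' -> NEW (unique so far: 6)
  Token 7: 'with' -> NEW (unique so far: 7)
  Token 8: 'dog' -> NEW (unique so far: 8)
  Token 9: 'writer' -> NEW (unique so far: 9)
  Token 10: 'always' -> NEW (unique so far: 10)
  Token 11: 'dances' -> NEW (unique so far: 11)
  Token 12: 'drinks' -> NEW (unique so far: 12)
Unique types: ('already', 'always', 'artist', 'broke', 'dances', 'dog', 'drinks', 'loudly', 'often', 'with', 'writer', 'yellow')
Vocabulary size: 12

12


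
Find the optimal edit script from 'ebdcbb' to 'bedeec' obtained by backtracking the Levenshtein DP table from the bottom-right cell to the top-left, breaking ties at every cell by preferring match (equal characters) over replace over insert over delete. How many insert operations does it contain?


Edit distance = 5. Backtracking from cell (6, 6) with preference match > replace > insert > delete,
then listing the resulting alignment 'ebdcbb' -> 'bedeec' left to right:
  Step 1: replace e->b
  Step 2: replace b->e
  Step 3: keep 'd'
  Step 4: replace c->e
  Step 5: replace b->e
  Step 6: replace b->c
Total insertions: 0

0


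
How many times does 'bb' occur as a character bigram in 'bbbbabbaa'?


Scanning 'bbbbabbaa' for bigram 'bb':
  Position 0: 'bb' -> MATCH
  Position 1: 'bb' -> MATCH
  Position 2: 'bb' -> MATCH
  Position 3: 'ba' -> no
  Position 4: 'ab' -> no
  Position 5: 'bb' -> MATCH
  Position 6: 'ba' -> no
  Position 7: 'aa' -> no
Total matches: 4

4


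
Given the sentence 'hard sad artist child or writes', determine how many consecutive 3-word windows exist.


Word trigrams from [6] words:
  Trigram 1: (hard sad artist)
  Trigram 2: (sad artist child)
  Trigram 3: (artist child or)
  Trigram 4: (child or writes)
Total word trigrams: 6 - 2 = 4

4


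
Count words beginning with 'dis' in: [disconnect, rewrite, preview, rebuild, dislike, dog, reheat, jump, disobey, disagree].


Checking each word for prefix 'dis':
  'disconnect' -> YES, starts with 'dis' (count: 1)
  'rewrite' -> no (count: 1)
  'preview' -> no (count: 1)
  'rebuild' -> no (count: 1)
  'dislike' -> YES, starts with 'dis' (count: 2)
  'dog' -> no (count: 2)
  'reheat' -> no (count: 2)
  'jump' -> no (count: 2)
  'disobey' -> YES, starts with 'dis' (count: 3)
  'disagree' -> YES, starts with 'dis' (count: 4)
Total with prefix 'dis': 4

4


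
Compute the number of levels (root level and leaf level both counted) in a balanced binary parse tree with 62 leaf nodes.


In a balanced binary tree with n leaves the deepest leaf is ceil(log2(n)) edges below the root,
so counting node levels inclusive of root and leaves gives ceil(log2(n)) + 1 levels.
log2(62) = 5.9542
ceil(5.9542) = 6
levels = 6 + 1 = 7

7


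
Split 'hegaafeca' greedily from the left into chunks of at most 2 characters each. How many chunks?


'hegaafeca' has 9 characters.
Chunking with max size 2:
  Chunk 1: 'he' (positions 0-1)
  Chunk 2: 'ga' (positions 2-3)
  Chunk 3: 'af' (positions 4-5)
  Chunk 4: 'ec' (positions 6-7)
  Chunk 5: 'a' (positions 8-8)
Total chunks: ceil(9 / 2) = 5

5


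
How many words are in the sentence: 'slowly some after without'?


Counting words by splitting on spaces:
  Word 1: 'slowly'
  Word 2: 'some'
  Word 3: 'after'
  Word 4: 'without'
Total words: 4

4


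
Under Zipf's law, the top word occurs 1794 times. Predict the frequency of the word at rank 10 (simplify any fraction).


Zipf's law: freq(rank) = f1 / rank
f1 = 1794, rank = 10
freq = 1794 / 10
GCD(1794, 10) = 2
Simplified: 897/5

897/5


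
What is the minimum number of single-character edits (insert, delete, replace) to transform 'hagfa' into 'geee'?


Building DP table for s1='hagfa' (len 5) and s2='geee' (len 4):
       g  e  e  e
    0  1  2  3  4
  h 1  1  2  3  4
  a 2  2  2  3  4
  g 3  2  3  3  4
  f 4  3  3  4  4
  a 5  4  4  4  5
Edit distance = dp[5][4] = 5

5


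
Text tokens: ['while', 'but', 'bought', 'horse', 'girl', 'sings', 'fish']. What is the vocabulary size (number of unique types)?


Listing all tokens and tracking unique types:
  Token 1: 'while' -> NEW (unique so far: 1)
  Token 2: 'but' -> NEW (unique so far: 2)
  Token 3: 'bought' -> NEW (unique so far: 3)
  Token 4: 'horse' -> NEW (unique so far: 4)
  Token 5: 'girl' -> NEW (unique so far: 5)
  Token 6: 'sings' -> NEW (unique so far: 6)
  Token 7: 'fish' -> NEW (unique so far: 7)
Unique types: ('bought', 'but', 'fish', 'girl', 'horse', 'sings', 'while')
Vocabulary size: 7

7


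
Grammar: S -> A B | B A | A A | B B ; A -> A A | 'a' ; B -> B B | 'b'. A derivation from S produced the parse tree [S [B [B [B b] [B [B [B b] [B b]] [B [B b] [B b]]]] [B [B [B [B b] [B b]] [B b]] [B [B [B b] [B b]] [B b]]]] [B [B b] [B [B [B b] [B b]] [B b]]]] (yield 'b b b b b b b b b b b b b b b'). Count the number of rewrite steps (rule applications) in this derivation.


Every bracketed nonterminal node [X ...] in the tree is produced by exactly one rule application.
Reading the tree off as a leftmost derivation:
  Step 1: S  =>  B B   (applied S -> B B)
  Step 2: B B  =>  B B B   (applied B -> B B)
  Step 3: B B B  =>  B B B B   (applied B -> B B)
  Step 4: B B B B  =>  b B B B   (applied B -> b)
  Step 5: b B B B  =>  b B B B B   (applied B -> B B)
  Step 6: b B B B B  =>  b B B B B B   (applied B -> B B)
  Step 7: b B B B B B  =>  b b B B B B   (applied B -> b)
  Step 8: b b B B B B  =>  b b b B B B   (applied B -> b)
  Step 9: b b b B B B  =>  b b b B B B B   (applied B -> B B)
  Step 10: b b b B B B B  =>  b b b b B B B   (applied B -> b)
  Step 11: b b b b B B B  =>  b b b b b B B   (applied B -> b)
  Step 12: b b b b b B B  =>  b b b b b B B B   (applied B -> B B)
  Step 13: b b b b b B B B  =>  b b b b b B B B B   (applied B -> B B)
  Step 14: b b b b b B B B B  =>  b b b b b B B B B B   (applied B -> B B)
  Step 15: b b b b b B B B B B  =>  b b b b b b B B B B   (applied B -> b)
  Step 16: b b b b b b B B B B  =>  b b b b b b b B B B   (applied B -> b)
  Step 17: b b b b b b b B B B  =>  b b b b b b b b B B   (applied B -> b)
  Step 18: b b b b b b b b B B  =>  b b b b b b b b B B B   (applied B -> B B)
  Step 19: b b b b b b b b B B B  =>  b b b b b b b b B B B B   (applied B -> B B)
  Step 20: b b b b b b b b B B B B  =>  b b b b b b b b b B B B   (applied B -> b)
  Step 21: b b b b b b b b b B B B  =>  b b b b b b b b b b B B   (applied B -> b)
  Step 22: b b b b b b b b b b B B  =>  b b b b b b b b b b b B   (applied B -> b)
  Step 23: b b b b b b b b b b b B  =>  b b b b b b b b b b b B B   (applied B -> B B)
  Step 24: b b b b b b b b b b b B B  =>  b b b b b b b b b b b b B   (applied B -> b)
  Step 25: b b b b b b b b b b b b B  =>  b b b b b b b b b b b b B B   (applied B -> B B)
  Step 26: b b b b b b b b b b b b B B  =>  b b b b b b b b b b b b B B B   (applied B -> B B)
  Step 27: b b b b b b b b b b b b B B B  =>  b b b b b b b b b b b b b B B   (applied B -> b)
  Step 28: b b b b b b b b b b b b b B B  =>  b b b b b b b b b b b b b b B   (applied B -> b)
  Step 29: b b b b b b b b b b b b b b B  =>  b b b b b b b b b b b b b b b   (applied B -> b)
Final yield: b b b b b b b b b b b b b b b
Total rewrite steps: 29

29
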